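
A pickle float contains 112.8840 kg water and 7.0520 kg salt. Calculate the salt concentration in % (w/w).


Formula: Conc = salt / (water + salt) * 100
Substituting: Conc = 7.0520 / (112.8840 + 7.0520) * 100
Result: 5.8798 %


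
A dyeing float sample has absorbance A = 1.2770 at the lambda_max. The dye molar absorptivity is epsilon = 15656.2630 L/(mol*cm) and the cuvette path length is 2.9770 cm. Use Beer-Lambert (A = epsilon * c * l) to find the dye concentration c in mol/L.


Formula: c = A / (epsilon * l)
Substituting: c = 1.2770 / (15656.2630 * 2.9770)
Result: 2.7398e-05 mol/L


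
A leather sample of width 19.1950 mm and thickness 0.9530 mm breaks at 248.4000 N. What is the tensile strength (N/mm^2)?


Formula: TS = force / (width * thickness)
Substituting: TS = 248.4000 / (19.1950 * 0.9530)
Result: 13.5791 N/mm^2


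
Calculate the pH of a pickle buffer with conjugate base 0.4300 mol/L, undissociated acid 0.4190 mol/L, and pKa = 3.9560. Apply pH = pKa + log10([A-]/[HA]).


ratio = [A-] / [HA] = 0.4300 / 0.4190 = 1.0263
log10(ratio) = 0.0112544
pH = pKa + log10(ratio) = 3.9560 + 0.0112544 = 3.9673


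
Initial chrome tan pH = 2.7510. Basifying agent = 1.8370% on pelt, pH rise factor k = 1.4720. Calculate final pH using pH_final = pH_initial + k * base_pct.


Formula: pH_final = pH_initial + k * base_pct
Substituting: pH_final = 2.7510 + 1.4720 * 1.8370
Result: 5.4551


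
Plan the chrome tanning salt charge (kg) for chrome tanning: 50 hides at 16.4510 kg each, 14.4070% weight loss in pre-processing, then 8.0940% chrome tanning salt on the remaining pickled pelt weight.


Total_raw = N * avg_wt = 50 * 16.4510 = 822.5500 kg
Substrate = Total_raw * (1 - loss/100) = 822.5500 * (1 - 14.4070/100) = 704.0452 kg
Chrome = Substrate * pct / 100 = 704.0452 * 8.0940 / 100 = 56.9854 kg


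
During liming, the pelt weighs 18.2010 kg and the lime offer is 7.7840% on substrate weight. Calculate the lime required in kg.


Formula: Lime = substrate * pct / 100
Substituting: Lime = 18.2010 * 7.7840 / 100
Result: 1.4168 kg


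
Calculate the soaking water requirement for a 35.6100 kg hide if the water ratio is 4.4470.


Formula: Water = hide_weight * ratio
Substituting: Water = 35.6100 * 4.4470
Result: 158.3577 kg


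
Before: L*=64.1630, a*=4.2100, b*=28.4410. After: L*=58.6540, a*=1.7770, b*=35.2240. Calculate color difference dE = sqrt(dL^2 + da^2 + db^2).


dL = -5.5090, da = -2.4330, db = 6.7830
dE = sqrt((-5.5090)^2 + (-2.4330)^2 + 6.7830^2) = 9.0707


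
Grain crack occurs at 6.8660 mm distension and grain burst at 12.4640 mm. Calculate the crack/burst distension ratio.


Formula: Ratio = crack / burst
Substituting: Ratio = 6.8660 / 12.4640
Result: 0.5509


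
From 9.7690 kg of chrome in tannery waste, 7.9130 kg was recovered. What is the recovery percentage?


Formula: Recovery = recovered / input * 100
Substituting: Recovery = 7.9130 / 9.7690 * 100
Result: 81.0011 %


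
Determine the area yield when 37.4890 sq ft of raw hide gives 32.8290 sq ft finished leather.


Formula: Yield = finished / raw * 100
Substituting: Yield = 32.8290 / 37.4890 * 100
Result: 87.5697 %


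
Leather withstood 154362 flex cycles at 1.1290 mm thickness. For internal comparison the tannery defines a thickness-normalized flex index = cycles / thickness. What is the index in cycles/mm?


Formula: Index = cycles / thickness
Substituting: Index = 154362 / 1.1290
Result: 136724.5350 cycles/mm


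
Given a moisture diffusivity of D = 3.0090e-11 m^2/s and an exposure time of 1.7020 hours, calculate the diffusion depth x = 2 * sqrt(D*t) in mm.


t = 1.7020 hr * 3600 = 6127.2000 s
D * t = 3.0090e-11 * 6127.2000 = 1.8437e-07
x = 2 * sqrt(D*t) = 2 * sqrt(1.8437e-07) = 8.5876e-04 m = 0.8588 mm


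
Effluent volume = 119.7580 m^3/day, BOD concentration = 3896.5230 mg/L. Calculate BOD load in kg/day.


Formula: BOD_load = volume * conc / 1000
Substituting: BOD_load = 119.7580 * 3896.5230 / 1000
Result: 466.6398 kg/day


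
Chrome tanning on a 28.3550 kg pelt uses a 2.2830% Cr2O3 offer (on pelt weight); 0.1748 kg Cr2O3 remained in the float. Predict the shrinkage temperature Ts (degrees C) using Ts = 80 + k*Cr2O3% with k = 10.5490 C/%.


Offered = pelt * offer_pct / 100 = 28.3550 * 2.2830 / 100 = 0.6473 kg
Uptake = offered - residual = 0.6473 - 0.1748 = 0.4725 kg
Cr2O3% on pelt = uptake / pelt * 100 = 0.4725 / 28.3550 * 100 = 1.6665 %
Ts = 80 + k * Cr2O3% = 80 + 10.5490 * 1.6665 = 97.5802 C


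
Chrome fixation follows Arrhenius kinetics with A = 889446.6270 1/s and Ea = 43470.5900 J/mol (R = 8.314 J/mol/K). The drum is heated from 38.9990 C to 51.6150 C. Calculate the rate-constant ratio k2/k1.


T1 = 38.9990 + 273.15 = 312.1490 K; T2 = 51.6150 + 273.15 = 324.7650 K
k1 = A * exp(-Ea/(R*T1)) = 889446.6270 * exp(-43470.5900/(8.314*312.1490)) = 0.0472651 1/s
k2 = A * exp(-Ea/(R*T2)) = 889446.6270 * exp(-43470.5900/(8.314*324.7650)) = 0.090601 1/s
k2/k1 = 0.090601 / 0.0472651 = 1.9169


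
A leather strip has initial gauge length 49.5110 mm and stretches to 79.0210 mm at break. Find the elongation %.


Formula: Elongation = (Lf - L0) / L0 * 100
Substituting: Elongation = (79.0210 - 49.5110) / 49.5110 * 100
Result: 59.6029 %


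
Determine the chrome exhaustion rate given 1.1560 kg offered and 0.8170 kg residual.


Formula: Uptake = (offered - residual) / offered * 100
Substituting: Uptake = (1.1560 - 0.8170) / 1.1560 * 100
Result: 29.3253 %


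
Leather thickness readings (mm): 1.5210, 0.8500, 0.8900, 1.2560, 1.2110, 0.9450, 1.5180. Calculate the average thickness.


Formula: Average = sum / n
Substituting: Average = 8.1910 / 7
Result: 1.1701 mm


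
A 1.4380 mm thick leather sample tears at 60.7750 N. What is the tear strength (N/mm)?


Formula: Tear strength = force / thickness
Substituting: Tear strength = 60.7750 / 1.4380
Result: 42.2636 N/mm


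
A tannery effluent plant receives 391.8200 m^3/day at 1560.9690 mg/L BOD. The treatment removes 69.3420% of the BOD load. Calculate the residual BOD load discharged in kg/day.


Load_in = volume * conc / 1000 = 391.8200 * 1560.9690 / 1000 = 611.6189 kg/day
Removed = Load_in * eff / 100 = 611.6189 * 69.3420 / 100 = 424.1088 kg/day
Load_out = Load_in - Removed = 611.6189 - 424.1088 = 187.5101 kg/day


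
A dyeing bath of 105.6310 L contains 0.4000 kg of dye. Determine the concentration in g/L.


Formula: Conc = dye_mass(kg) / volume(L) * 1000
Substituting: Conc = 0.4000 / 105.6310 * 1000
Result: 3.7868 g/L


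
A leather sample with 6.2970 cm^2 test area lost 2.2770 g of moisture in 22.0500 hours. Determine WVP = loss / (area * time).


Formula: WVP = loss / (area * time)
Substituting: WVP = 2.2770 / (6.2970 * 22.0500)
Result: 0.0163991 g/(cm^2*hr)


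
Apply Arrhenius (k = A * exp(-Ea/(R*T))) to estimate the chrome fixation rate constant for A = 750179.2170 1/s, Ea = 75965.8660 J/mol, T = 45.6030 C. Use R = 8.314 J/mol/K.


T_K = T_C + 273.15 = 45.6030 + 273.15 = 318.7530 K
exponent = -Ea / (R * T_K) = -75965.8660 / (8.314 * 318.7530) = -28.6651
k = A * exp(exponent) = 750179.2170 * exp(-28.6651) = 2.6672e-07 1/s


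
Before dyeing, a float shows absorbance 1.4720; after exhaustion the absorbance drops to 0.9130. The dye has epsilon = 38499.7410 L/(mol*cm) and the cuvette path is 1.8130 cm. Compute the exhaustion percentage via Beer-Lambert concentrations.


c_initial = A_i / (epsilon * l) = 1.4720 / (38499.7410 * 1.8130) = 2.1089e-05 mol/L
c_final = A_f / (epsilon * l) = 0.9130 / (38499.7410 * 1.8130) = 1.3080e-05 mol/L
Exhaustion = (c_initial - c_final) / c_initial * 100 = (2.1089e-05 - 1.3080e-05) / 2.1089e-05 * 100 = 37.9755 %


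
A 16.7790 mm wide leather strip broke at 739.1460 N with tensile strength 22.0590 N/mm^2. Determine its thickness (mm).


Formula: t = F / (TS * w)
Substituting: t = 739.1460 / (22.0590 * 16.7790)
Result: 1.9970 mm


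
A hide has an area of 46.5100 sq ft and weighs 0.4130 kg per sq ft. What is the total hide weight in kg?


Formula: Weight = area * weight_per_sqft
Substituting: Weight = 46.5100 * 0.4130
Result: 19.2086 kg


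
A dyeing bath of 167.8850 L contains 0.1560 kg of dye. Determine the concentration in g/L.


Formula: Conc = dye_mass(kg) / volume(L) * 1000
Substituting: Conc = 0.1560 / 167.8850 * 1000
Result: 0.9292 g/L


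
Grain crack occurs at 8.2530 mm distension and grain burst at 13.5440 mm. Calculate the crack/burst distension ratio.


Formula: Ratio = crack / burst
Substituting: Ratio = 8.2530 / 13.5440
Result: 0.6093


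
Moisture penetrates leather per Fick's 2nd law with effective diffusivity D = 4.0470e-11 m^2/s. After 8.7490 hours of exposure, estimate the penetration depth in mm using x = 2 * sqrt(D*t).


t = 8.7490 hr * 3600 = 31496.4000 s
D * t = 4.0470e-11 * 31496.4000 = 1.2747e-06
x = 2 * sqrt(D*t) = 2 * sqrt(1.2747e-06) = 0.00225802 m = 2.2580 mm


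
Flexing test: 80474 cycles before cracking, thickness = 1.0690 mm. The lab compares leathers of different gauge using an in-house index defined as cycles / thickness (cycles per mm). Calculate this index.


Formula: Index = cycles / thickness
Substituting: Index = 80474 / 1.0690
Result: 75279.7007 cycles/mm


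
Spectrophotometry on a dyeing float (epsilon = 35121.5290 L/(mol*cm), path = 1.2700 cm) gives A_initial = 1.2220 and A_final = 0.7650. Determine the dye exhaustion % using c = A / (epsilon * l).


c_initial = A_i / (epsilon * l) = 1.2220 / (35121.5290 * 1.2700) = 2.7396e-05 mol/L
c_final = A_f / (epsilon * l) = 0.7650 / (35121.5290 * 1.2700) = 1.7151e-05 mol/L
Exhaustion = (c_initial - c_final) / c_initial * 100 = (2.7396e-05 - 1.7151e-05) / 2.7396e-05 * 100 = 37.3977 %


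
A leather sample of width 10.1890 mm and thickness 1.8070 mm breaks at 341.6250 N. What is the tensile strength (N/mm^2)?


Formula: TS = force / (width * thickness)
Substituting: TS = 341.6250 / (10.1890 * 1.8070)
Result: 18.5550 N/mm^2


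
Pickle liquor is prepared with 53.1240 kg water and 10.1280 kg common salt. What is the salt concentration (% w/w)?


Formula: Conc = salt / (water + salt) * 100
Substituting: Conc = 10.1280 / (53.1240 + 10.1280) * 100
Result: 16.0121 %


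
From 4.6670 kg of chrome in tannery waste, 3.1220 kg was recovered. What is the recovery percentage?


Formula: Recovery = recovered / input * 100
Substituting: Recovery = 3.1220 / 4.6670 * 100
Result: 66.8952 %


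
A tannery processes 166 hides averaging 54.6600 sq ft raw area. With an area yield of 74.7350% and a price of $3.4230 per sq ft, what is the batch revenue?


Raw_total = N * avg_area = 166 * 54.6600 = 9073.5600 sq ft
Finished = Raw_total * yield / 100 = 9073.5600 * 74.7350 / 100 = 6781.1251 sq ft
Value = Finished * price = 6781.1251 * 3.4230 = 23211.7911 $


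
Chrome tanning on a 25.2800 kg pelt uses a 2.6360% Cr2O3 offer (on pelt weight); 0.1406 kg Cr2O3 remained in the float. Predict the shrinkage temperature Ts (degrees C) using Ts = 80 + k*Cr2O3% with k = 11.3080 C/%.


Offered = pelt * offer_pct / 100 = 25.2800 * 2.6360 / 100 = 0.6664 kg
Uptake = offered - residual = 0.6664 - 0.1406 = 0.5258 kg
Cr2O3% on pelt = uptake / pelt * 100 = 0.5258 / 25.2800 * 100 = 2.0798 %
Ts = 80 + k * Cr2O3% = 80 + 11.3080 * 2.0798 = 103.5187 C


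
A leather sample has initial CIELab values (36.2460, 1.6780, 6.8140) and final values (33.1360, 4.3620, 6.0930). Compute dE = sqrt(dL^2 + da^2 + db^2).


dL = -3.1100, da = 2.6840, db = -0.7210
dE = sqrt((-3.1100)^2 + 2.6840^2 + (-0.7210)^2) = 4.1708


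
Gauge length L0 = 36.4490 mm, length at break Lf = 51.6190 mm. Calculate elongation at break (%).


Formula: Elongation = (Lf - L0) / L0 * 100
Substituting: Elongation = (51.6190 - 36.4490) / 36.4490 * 100
Result: 41.6198 %


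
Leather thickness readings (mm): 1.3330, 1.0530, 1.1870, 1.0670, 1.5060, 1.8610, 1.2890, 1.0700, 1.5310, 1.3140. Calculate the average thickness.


Formula: Average = sum / n
Substituting: Average = 13.2110 / 10
Result: 1.3211 mm


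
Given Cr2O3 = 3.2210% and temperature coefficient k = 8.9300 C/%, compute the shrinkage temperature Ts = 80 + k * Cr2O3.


Formula: Ts = 80 + k * Cr2O3
Substituting: Ts = 80 + 8.9300 * 3.2210
Result: 108.7635 C


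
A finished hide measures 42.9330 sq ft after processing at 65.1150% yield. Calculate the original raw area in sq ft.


Formula: raw = finished * 100 / yield
Substituting: raw = 42.9330 * 100 / 65.1150
Result: 65.9341 sq ft


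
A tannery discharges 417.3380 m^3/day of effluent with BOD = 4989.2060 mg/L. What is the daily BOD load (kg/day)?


Formula: BOD_load = volume * conc / 1000
Substituting: BOD_load = 417.3380 * 4989.2060 / 1000
Result: 2082.1853 kg/day


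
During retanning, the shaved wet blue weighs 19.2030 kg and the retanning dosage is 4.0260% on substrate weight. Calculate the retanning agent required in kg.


Formula: Retan = substrate * pct / 100
Substituting: Retan = 19.2030 * 4.0260 / 100
Result: 0.7731 kg


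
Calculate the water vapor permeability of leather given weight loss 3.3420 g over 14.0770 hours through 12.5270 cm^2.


Formula: WVP = loss / (area * time)
Substituting: WVP = 3.3420 / (12.5270 * 14.0770)
Result: 0.0189517 g/(cm^2*hr)


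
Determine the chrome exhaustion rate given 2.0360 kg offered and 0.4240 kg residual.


Formula: Uptake = (offered - residual) / offered * 100
Substituting: Uptake = (2.0360 - 0.4240) / 2.0360 * 100
Result: 79.1749 %


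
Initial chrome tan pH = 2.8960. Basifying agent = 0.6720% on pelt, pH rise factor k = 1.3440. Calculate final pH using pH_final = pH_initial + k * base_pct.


Formula: pH_final = pH_initial + k * base_pct
Substituting: pH_final = 2.8960 + 1.3440 * 0.6720
Result: 3.7992


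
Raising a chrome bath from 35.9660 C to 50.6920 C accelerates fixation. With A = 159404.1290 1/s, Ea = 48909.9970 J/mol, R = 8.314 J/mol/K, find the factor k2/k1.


T1 = 35.9660 + 273.15 = 309.1160 K; T2 = 50.6920 + 273.15 = 323.8420 K
k1 = A * exp(-Ea/(R*T1)) = 159404.1290 * exp(-48909.9970/(8.314*309.1160)) = 8.6568e-04 1/s
k2 = A * exp(-Ea/(R*T2)) = 159404.1290 * exp(-48909.9970/(8.314*323.8420)) = 0.00205681 1/s
k2/k1 = 0.00205681 / 8.6568e-04 = 2.3760


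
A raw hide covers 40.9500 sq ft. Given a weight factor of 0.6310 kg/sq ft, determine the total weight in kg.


Formula: Weight = area * weight_per_sqft
Substituting: Weight = 40.9500 * 0.6310
Result: 25.8395 kg


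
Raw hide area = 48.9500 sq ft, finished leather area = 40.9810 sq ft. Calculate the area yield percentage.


Formula: Yield = finished / raw * 100
Substituting: Yield = 40.9810 / 48.9500 * 100
Result: 83.7201 %


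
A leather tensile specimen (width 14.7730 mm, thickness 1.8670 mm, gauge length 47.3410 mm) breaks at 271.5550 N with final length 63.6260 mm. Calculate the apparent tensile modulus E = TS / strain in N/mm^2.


TS = F / (w * t) = 271.5550 / (14.7730 * 1.8670) = 9.8457 N/mm^2
strain = (Lf - L0) / L0 = (63.6260 - 47.3410) / 47.3410 = 0.3440
E = TS / strain = 9.8457 / 0.3440 = 28.6216 N/mm^2


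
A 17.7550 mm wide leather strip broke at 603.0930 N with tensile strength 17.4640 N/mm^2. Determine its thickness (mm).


Formula: t = F / (TS * w)
Substituting: t = 603.0930 / (17.4640 * 17.7550)
Result: 1.9450 mm


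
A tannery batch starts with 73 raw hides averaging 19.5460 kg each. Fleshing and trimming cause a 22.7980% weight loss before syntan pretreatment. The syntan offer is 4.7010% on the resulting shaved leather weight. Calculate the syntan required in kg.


Total_raw = N * avg_wt = 73 * 19.5460 = 1426.8580 kg
Substrate = Total_raw * (1 - loss/100) = 1426.8580 * (1 - 22.7980/100) = 1101.5629 kg
Syntan = Substrate * pct / 100 = 1101.5629 * 4.7010 / 100 = 51.7845 kg


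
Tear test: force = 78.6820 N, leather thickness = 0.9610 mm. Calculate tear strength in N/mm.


Formula: Tear strength = force / thickness
Substituting: Tear strength = 78.6820 / 0.9610
Result: 81.8751 N/mm


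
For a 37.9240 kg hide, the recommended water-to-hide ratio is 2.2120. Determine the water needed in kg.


Formula: Water = hide_weight * ratio
Substituting: Water = 37.9240 * 2.2120
Result: 83.8879 kg


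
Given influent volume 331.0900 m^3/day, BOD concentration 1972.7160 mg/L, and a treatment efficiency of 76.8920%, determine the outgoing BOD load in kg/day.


Load_in = volume * conc / 1000 = 331.0900 * 1972.7160 / 1000 = 653.1465 kg/day
Removed = Load_in * eff / 100 = 653.1465 * 76.8920 / 100 = 502.2174 kg/day
Load_out = Load_in - Removed = 653.1465 - 502.2174 = 150.9291 kg/day


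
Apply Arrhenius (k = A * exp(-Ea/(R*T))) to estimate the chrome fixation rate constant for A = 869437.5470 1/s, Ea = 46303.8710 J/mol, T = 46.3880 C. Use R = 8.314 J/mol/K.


T_K = T_C + 273.15 = 46.3880 + 273.15 = 319.5380 K
exponent = -Ea / (R * T_K) = -46303.8710 / (8.314 * 319.5380) = -17.4295
k = A * exp(exponent) = 869437.5470 * exp(-17.4295) = 0.0234264 1/s


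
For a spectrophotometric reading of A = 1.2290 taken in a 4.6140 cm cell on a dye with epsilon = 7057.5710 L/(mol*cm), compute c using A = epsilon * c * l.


Formula: c = A / (epsilon * l)
Substituting: c = 1.2290 / (7057.5710 * 4.6140)
Result: 3.7741e-05 mol/L


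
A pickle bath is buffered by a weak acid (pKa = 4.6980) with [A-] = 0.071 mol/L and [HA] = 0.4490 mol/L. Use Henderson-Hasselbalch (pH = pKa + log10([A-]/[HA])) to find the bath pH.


ratio = [A-] / [HA] = 0.071 / 0.4490 = 0.1581
log10(ratio) = -0.8010
pH = pKa + log10(ratio) = 4.6980 - 0.8010 = 3.8970


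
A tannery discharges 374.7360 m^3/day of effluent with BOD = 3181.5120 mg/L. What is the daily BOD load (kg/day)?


Formula: BOD_load = volume * conc / 1000
Substituting: BOD_load = 374.7360 * 3181.5120 / 1000
Result: 1192.2271 kg/day


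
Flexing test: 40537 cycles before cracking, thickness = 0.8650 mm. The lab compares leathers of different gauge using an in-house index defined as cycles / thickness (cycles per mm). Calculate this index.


Formula: Index = cycles / thickness
Substituting: Index = 40537 / 0.8650
Result: 46863.5838 cycles/mm


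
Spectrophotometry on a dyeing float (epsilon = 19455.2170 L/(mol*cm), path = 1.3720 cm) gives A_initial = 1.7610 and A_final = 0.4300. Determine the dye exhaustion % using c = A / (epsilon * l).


c_initial = A_i / (epsilon * l) = 1.7610 / (19455.2170 * 1.3720) = 6.5973e-05 mol/L
c_final = A_f / (epsilon * l) = 0.4300 / (19455.2170 * 1.3720) = 1.6109e-05 mol/L
Exhaustion = (c_initial - c_final) / c_initial * 100 = (6.5973e-05 - 1.6109e-05) / 6.5973e-05 * 100 = 75.5821 %


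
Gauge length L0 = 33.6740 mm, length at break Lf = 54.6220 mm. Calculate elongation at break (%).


Formula: Elongation = (Lf - L0) / L0 * 100
Substituting: Elongation = (54.6220 - 33.6740) / 33.6740 * 100
Result: 62.2082 %


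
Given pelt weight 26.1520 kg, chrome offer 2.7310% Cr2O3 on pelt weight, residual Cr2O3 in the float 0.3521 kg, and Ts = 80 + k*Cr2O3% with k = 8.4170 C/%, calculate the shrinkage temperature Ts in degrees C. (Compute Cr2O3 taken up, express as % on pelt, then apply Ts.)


Offered = pelt * offer_pct / 100 = 26.1520 * 2.7310 / 100 = 0.7142 kg
Uptake = offered - residual = 0.7142 - 0.3521 = 0.3621 kg
Cr2O3% on pelt = uptake / pelt * 100 = 0.3621 / 26.1520 * 100 = 1.3846 %
Ts = 80 + k * Cr2O3% = 80 + 8.4170 * 1.3846 = 91.6545 C


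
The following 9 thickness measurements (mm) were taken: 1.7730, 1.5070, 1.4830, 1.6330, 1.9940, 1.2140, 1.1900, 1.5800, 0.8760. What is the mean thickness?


Formula: Average = sum / n
Substituting: Average = 13.2500 / 9
Result: 1.4722 mm


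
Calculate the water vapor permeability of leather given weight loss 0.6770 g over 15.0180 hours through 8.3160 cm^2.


Formula: WVP = loss / (area * time)
Substituting: WVP = 0.6770 / (8.3160 * 15.0180)
Result: 0.00542078 g/(cm^2*hr)


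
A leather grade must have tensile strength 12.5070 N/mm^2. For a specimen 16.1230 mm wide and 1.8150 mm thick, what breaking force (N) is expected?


Formula: F = TS * w * t
Substituting: F = 12.5070 * 16.1230 * 1.8150
Result: 365.9954 N


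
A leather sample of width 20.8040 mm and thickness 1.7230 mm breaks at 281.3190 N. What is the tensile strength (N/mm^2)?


Formula: TS = force / (width * thickness)
Substituting: TS = 281.3190 / (20.8040 * 1.7230)
Result: 7.8481 N/mm^2


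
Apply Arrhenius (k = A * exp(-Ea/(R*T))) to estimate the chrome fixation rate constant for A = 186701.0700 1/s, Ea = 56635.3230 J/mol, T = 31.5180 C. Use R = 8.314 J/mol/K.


T_K = T_C + 273.15 = 31.5180 + 273.15 = 304.6680 K
exponent = -Ea / (R * T_K) = -56635.3230 / (8.314 * 304.6680) = -22.3589
k = A * exp(exponent) = 186701.0700 * exp(-22.3589) = 3.6375e-05 1/s


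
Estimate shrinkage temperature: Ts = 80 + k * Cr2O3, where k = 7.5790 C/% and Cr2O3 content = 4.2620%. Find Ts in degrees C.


Formula: Ts = 80 + k * Cr2O3
Substituting: Ts = 80 + 7.5790 * 4.2620
Result: 112.3017 C


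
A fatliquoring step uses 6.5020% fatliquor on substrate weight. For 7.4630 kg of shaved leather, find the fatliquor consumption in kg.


Formula: Fat = substrate * pct / 100
Substituting: Fat = 7.4630 * 6.5020 / 100
Result: 0.4852 kg


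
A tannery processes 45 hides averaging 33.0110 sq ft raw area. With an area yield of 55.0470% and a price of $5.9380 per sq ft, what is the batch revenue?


Raw_total = N * avg_area = 45 * 33.0110 = 1485.4950 sq ft
Finished = Raw_total * yield / 100 = 1485.4950 * 55.0470 / 100 = 817.7204 sq ft
Value = Finished * price = 817.7204 * 5.9380 = 4855.6239 $


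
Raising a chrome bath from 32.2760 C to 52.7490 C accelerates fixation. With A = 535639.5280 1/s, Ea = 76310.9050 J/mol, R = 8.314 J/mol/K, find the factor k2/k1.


T1 = 32.2760 + 273.15 = 305.4260 K; T2 = 52.7490 + 273.15 = 325.8990 K
k1 = A * exp(-Ea/(R*T1)) = 535639.5280 * exp(-76310.9050/(8.314*305.4260)) = 4.7593e-08 1/s
k2 = A * exp(-Ea/(R*T2)) = 535639.5280 * exp(-76310.9050/(8.314*325.8990)) = 3.1436e-07 1/s
k2/k1 = 3.1436e-07 / 4.7593e-08 = 6.6052


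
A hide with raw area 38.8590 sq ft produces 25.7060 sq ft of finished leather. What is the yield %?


Formula: Yield = finished / raw * 100
Substituting: Yield = 25.7060 / 38.8590 * 100
Result: 66.1520 %


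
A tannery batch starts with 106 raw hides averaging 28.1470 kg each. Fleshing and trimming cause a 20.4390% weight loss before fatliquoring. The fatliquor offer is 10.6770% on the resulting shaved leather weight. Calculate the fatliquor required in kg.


Total_raw = N * avg_wt = 106 * 28.1470 = 2983.5820 kg
Substrate = Total_raw * (1 - loss/100) = 2983.5820 * (1 - 20.4390/100) = 2373.7677 kg
Fat = Substrate * pct / 100 = 2373.7677 * 10.6770 / 100 = 253.4472 kg


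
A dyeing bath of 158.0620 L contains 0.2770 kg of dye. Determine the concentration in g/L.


Formula: Conc = dye_mass(kg) / volume(L) * 1000
Substituting: Conc = 0.2770 / 158.0620 * 1000
Result: 1.7525 g/L


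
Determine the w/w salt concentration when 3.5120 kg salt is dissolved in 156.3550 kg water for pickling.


Formula: Conc = salt / (water + salt) * 100
Substituting: Conc = 3.5120 / (156.3550 + 3.5120) * 100
Result: 2.1968 %


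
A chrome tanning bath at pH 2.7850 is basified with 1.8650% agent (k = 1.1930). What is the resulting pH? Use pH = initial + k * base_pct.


Formula: pH_final = pH_initial + k * base_pct
Substituting: pH_final = 2.7850 + 1.1930 * 1.8650
Result: 5.0099


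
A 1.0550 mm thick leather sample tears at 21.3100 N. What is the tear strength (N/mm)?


Formula: Tear strength = force / thickness
Substituting: Tear strength = 21.3100 / 1.0550
Result: 20.1991 N/mm


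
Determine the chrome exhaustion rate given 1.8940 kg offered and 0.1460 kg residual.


Formula: Uptake = (offered - residual) / offered * 100
Substituting: Uptake = (1.8940 - 0.1460) / 1.8940 * 100
Result: 92.2914 %


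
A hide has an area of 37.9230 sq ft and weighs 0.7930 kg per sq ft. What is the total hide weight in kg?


Formula: Weight = area * weight_per_sqft
Substituting: Weight = 37.9230 * 0.7930
Result: 30.0729 kg


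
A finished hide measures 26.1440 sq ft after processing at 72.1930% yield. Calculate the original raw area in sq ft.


Formula: raw = finished * 100 / yield
Substituting: raw = 26.1440 * 100 / 72.1930
Result: 36.2140 sq ft


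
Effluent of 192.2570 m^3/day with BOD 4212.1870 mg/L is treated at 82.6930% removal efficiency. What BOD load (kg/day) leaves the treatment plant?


Load_in = volume * conc / 1000 = 192.2570 * 4212.1870 / 1000 = 809.8224 kg/day
Removed = Load_in * eff / 100 = 809.8224 * 82.6930 / 100 = 669.6665 kg/day
Load_out = Load_in - Removed = 809.8224 - 669.6665 = 140.1560 kg/day


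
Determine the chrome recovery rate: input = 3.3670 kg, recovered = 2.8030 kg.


Formula: Recovery = recovered / input * 100
Substituting: Recovery = 2.8030 / 3.3670 * 100
Result: 83.2492 %


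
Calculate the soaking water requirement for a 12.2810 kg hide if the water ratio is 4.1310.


Formula: Water = hide_weight * ratio
Substituting: Water = 12.2810 * 4.1310
Result: 50.7328 kg


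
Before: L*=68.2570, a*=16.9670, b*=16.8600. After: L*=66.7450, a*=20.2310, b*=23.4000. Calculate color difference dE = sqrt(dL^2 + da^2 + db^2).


dL = -1.5120, da = 3.2640, db = 6.5400
dE = sqrt((-1.5120)^2 + 3.2640^2 + 6.5400^2) = 7.4640


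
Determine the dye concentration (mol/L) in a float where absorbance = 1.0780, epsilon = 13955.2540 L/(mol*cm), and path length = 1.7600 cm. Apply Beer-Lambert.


Formula: c = A / (epsilon * l)
Substituting: c = 1.0780 / (13955.2540 * 1.7600)
Result: 4.3890e-05 mol/L


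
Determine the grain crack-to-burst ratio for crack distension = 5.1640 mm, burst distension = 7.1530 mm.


Formula: Ratio = crack / burst
Substituting: Ratio = 5.1640 / 7.1530
Result: 0.7219


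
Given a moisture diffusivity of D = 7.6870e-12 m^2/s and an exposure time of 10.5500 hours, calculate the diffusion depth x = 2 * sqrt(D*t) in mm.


t = 10.5500 hr * 3600 = 37980.0000 s
D * t = 7.6870e-12 * 37980.0000 = 2.9195e-07
x = 2 * sqrt(D*t) = 2 * sqrt(2.9195e-07) = 0.00108065 m = 1.0807 mm


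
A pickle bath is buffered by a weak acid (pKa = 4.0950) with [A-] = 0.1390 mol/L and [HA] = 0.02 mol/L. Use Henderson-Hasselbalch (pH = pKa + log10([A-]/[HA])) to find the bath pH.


ratio = [A-] / [HA] = 0.1390 / 0.02 = 6.9500
log10(ratio) = 0.8420
pH = pKa + log10(ratio) = 4.0950 + 0.8420 = 4.9370


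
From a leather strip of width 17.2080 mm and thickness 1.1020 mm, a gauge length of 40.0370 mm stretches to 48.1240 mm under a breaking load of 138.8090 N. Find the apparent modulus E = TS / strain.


TS = F / (w * t) = 138.8090 / (17.2080 * 1.1020) = 7.3199 N/mm^2
strain = (Lf - L0) / L0 = (48.1240 - 40.0370) / 40.0370 = 0.2020
E = TS / strain = 7.3199 / 0.2020 = 36.2393 N/mm^2


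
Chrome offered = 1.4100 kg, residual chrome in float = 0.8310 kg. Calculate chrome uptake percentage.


Formula: Uptake = (offered - residual) / offered * 100
Substituting: Uptake = (1.4100 - 0.8310) / 1.4100 * 100
Result: 41.0638 %


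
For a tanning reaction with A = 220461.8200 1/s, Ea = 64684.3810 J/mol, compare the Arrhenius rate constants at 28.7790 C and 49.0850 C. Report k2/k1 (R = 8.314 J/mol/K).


T1 = 28.7790 + 273.15 = 301.9290 K; T2 = 49.0850 + 273.15 = 322.2350 K
k1 = A * exp(-Ea/(R*T1)) = 220461.8200 * exp(-64684.3810/(8.314*301.9290)) = 1.4201e-06 1/s
k2 = A * exp(-Ea/(R*T2)) = 220461.8200 * exp(-64684.3810/(8.314*322.2350)) = 7.2036e-06 1/s
k2/k1 = 7.2036e-06 / 1.4201e-06 = 5.0724


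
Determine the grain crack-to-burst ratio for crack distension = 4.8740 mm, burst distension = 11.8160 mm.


Formula: Ratio = crack / burst
Substituting: Ratio = 4.8740 / 11.8160
Result: 0.4125


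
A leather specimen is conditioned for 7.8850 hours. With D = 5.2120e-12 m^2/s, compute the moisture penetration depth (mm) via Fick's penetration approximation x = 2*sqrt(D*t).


t = 7.8850 hr * 3600 = 28386.0000 s
D * t = 5.2120e-12 * 28386.0000 = 1.4795e-07
x = 2 * sqrt(D*t) = 2 * sqrt(1.4795e-07) = 7.6928e-04 m = 0.7693 mm


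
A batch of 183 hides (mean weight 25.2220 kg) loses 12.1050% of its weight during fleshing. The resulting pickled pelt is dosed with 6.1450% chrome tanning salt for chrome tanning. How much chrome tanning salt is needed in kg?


Total_raw = N * avg_wt = 183 * 25.2220 = 4615.6260 kg
Substrate = Total_raw * (1 - loss/100) = 4615.6260 * (1 - 12.1050/100) = 4056.9045 kg
Chrome = Substrate * pct / 100 = 4056.9045 * 6.1450 / 100 = 249.2968 kg


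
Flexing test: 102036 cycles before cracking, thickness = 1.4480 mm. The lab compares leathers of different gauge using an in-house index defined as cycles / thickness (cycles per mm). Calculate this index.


Formula: Index = cycles / thickness
Substituting: Index = 102036 / 1.4480
Result: 70466.8508 cycles/mm


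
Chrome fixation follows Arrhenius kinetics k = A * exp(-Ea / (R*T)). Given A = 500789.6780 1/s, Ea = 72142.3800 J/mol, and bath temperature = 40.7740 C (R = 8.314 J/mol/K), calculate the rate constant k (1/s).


T_K = T_C + 273.15 = 40.7740 + 273.15 = 313.9240 K
exponent = -Ea / (R * T_K) = -72142.3800 / (8.314 * 313.9240) = -27.6411
k = A * exp(exponent) = 500789.6780 * exp(-27.6411) = 4.9575e-07 1/s


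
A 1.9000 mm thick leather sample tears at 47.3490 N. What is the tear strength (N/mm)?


Formula: Tear strength = force / thickness
Substituting: Tear strength = 47.3490 / 1.9000
Result: 24.9205 N/mm


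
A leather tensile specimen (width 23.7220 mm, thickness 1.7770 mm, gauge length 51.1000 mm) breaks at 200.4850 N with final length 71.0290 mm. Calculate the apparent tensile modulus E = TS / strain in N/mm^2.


TS = F / (w * t) = 200.4850 / (23.7220 * 1.7770) = 4.7560 N/mm^2
strain = (Lf - L0) / L0 = (71.0290 - 51.1000) / 51.1000 = 0.3900
E = TS / strain = 4.7560 / 0.3900 = 12.1949 N/mm^2


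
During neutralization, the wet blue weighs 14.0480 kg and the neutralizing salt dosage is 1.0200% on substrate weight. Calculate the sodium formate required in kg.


Formula: Neutralizer = substrate * pct / 100
Substituting: Neutralizer = 14.0480 * 1.0200 / 100
Result: 0.1433 kg


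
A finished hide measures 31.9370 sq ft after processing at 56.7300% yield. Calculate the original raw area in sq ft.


Formula: raw = finished * 100 / yield
Substituting: raw = 31.9370 * 100 / 56.7300
Result: 56.2965 sq ft


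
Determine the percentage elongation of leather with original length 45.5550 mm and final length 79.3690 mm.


Formula: Elongation = (Lf - L0) / L0 * 100
Substituting: Elongation = (79.3690 - 45.5550) / 45.5550 * 100
Result: 74.2268 %


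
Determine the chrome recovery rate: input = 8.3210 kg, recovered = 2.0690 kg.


Formula: Recovery = recovered / input * 100
Substituting: Recovery = 2.0690 / 8.3210 * 100
Result: 24.8648 %


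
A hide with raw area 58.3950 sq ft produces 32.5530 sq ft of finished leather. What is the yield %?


Formula: Yield = finished / raw * 100
Substituting: Yield = 32.5530 / 58.3950 * 100
Result: 55.7462 %


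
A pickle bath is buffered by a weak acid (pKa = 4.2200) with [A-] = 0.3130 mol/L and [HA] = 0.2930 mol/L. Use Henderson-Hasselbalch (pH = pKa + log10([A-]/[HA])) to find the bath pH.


ratio = [A-] / [HA] = 0.3130 / 0.2930 = 1.0683
log10(ratio) = 0.0286767
pH = pKa + log10(ratio) = 4.2200 + 0.0286767 = 4.2487


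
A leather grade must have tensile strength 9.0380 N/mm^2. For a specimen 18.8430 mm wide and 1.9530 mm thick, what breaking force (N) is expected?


Formula: F = TS * w * t
Substituting: F = 9.0380 * 18.8430 * 1.9530
Result: 332.6018 N


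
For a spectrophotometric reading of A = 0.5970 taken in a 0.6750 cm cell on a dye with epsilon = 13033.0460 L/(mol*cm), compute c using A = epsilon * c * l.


Formula: c = A / (epsilon * l)
Substituting: c = 0.5970 / (13033.0460 * 0.6750)
Result: 6.7862e-05 mol/L


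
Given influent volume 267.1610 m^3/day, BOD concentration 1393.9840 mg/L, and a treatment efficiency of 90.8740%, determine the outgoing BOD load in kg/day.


Load_in = volume * conc / 1000 = 267.1610 * 1393.9840 / 1000 = 372.4182 kg/day
Removed = Load_in * eff / 100 = 372.4182 * 90.8740 / 100 = 338.4313 kg/day
Load_out = Load_in - Removed = 372.4182 - 338.4313 = 33.9869 kg/day


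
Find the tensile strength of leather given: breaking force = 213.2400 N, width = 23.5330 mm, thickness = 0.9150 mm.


Formula: TS = force / (width * thickness)
Substituting: TS = 213.2400 / (23.5330 * 0.9150)
Result: 9.9031 N/mm^2


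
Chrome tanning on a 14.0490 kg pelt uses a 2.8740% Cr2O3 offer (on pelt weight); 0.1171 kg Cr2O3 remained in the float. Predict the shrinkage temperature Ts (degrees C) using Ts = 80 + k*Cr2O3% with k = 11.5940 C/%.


Offered = pelt * offer_pct / 100 = 14.0490 * 2.8740 / 100 = 0.4038 kg
Uptake = offered - residual = 0.4038 - 0.1171 = 0.2867 kg
Cr2O3% on pelt = uptake / pelt * 100 = 0.2867 / 14.0490 * 100 = 2.0405 %
Ts = 80 + k * Cr2O3% = 80 + 11.5940 * 2.0405 = 103.6574 C


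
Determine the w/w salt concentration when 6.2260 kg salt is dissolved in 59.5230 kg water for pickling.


Formula: Conc = salt / (water + salt) * 100
Substituting: Conc = 6.2260 / (59.5230 + 6.2260) * 100
Result: 9.4693 %


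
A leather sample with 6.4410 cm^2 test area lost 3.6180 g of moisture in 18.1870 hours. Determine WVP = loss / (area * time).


Formula: WVP = loss / (area * time)
Substituting: WVP = 3.6180 / (6.4410 * 18.1870)
Result: 0.0308855 g/(cm^2*hr)


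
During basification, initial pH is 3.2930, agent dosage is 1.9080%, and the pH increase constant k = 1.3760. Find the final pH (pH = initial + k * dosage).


Formula: pH_final = pH_initial + k * base_pct
Substituting: pH_final = 3.2930 + 1.3760 * 1.9080
Result: 5.9184


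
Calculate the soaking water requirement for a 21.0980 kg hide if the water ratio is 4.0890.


Formula: Water = hide_weight * ratio
Substituting: Water = 21.0980 * 4.0890
Result: 86.2697 kg


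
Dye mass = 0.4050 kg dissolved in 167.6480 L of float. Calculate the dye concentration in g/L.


Formula: Conc = dye_mass(kg) / volume(L) * 1000
Substituting: Conc = 0.4050 / 167.6480 * 1000
Result: 2.4158 g/L


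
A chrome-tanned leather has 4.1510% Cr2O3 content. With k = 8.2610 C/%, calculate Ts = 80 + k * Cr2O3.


Formula: Ts = 80 + k * Cr2O3
Substituting: Ts = 80 + 8.2610 * 4.1510
Result: 114.2914 C


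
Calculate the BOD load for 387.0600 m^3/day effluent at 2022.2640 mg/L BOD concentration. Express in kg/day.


Formula: BOD_load = volume * conc / 1000
Substituting: BOD_load = 387.0600 * 2022.2640 / 1000
Result: 782.7375 kg/day


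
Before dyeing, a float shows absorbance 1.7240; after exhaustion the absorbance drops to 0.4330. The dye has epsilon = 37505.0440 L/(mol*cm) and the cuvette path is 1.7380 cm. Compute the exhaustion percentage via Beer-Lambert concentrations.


c_initial = A_i / (epsilon * l) = 1.7240 / (37505.0440 * 1.7380) = 2.6448e-05 mol/L
c_final = A_f / (epsilon * l) = 0.4330 / (37505.0440 * 1.7380) = 6.6428e-06 mol/L
Exhaustion = (c_initial - c_final) / c_initial * 100 = (2.6448e-05 - 6.6428e-06) / 2.6448e-05 * 100 = 74.8840 %


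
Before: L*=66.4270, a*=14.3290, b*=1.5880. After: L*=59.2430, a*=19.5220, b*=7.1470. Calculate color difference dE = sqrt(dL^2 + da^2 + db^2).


dL = -7.1840, da = 5.1930, db = 5.5590
dE = sqrt((-7.1840)^2 + 5.1930^2 + 5.5590^2) = 10.4632


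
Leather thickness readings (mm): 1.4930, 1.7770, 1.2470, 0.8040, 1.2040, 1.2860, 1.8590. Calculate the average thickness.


Formula: Average = sum / n
Substituting: Average = 9.6700 / 7
Result: 1.3814 mm


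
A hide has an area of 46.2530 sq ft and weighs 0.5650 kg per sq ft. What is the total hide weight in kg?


Formula: Weight = area * weight_per_sqft
Substituting: Weight = 46.2530 * 0.5650
Result: 26.1329 kg


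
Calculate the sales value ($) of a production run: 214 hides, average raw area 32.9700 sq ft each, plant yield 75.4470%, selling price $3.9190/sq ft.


Raw_total = N * avg_area = 214 * 32.9700 = 7055.5800 sq ft
Finished = Raw_total * yield / 100 = 7055.5800 * 75.4470 / 100 = 5323.2234 sq ft
Value = Finished * price = 5323.2234 * 3.9190 = 20861.7127 $


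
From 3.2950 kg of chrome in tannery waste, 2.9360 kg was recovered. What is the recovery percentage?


Formula: Recovery = recovered / input * 100
Substituting: Recovery = 2.9360 / 3.2950 * 100
Result: 89.1047 %


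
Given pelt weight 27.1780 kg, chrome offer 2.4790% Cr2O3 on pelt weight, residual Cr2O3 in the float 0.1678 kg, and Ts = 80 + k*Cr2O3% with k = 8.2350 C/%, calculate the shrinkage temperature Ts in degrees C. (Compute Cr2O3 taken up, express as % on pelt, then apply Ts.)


Offered = pelt * offer_pct / 100 = 27.1780 * 2.4790 / 100 = 0.6737 kg
Uptake = offered - residual = 0.6737 - 0.1678 = 0.5059 kg
Cr2O3% on pelt = uptake / pelt * 100 = 0.5059 / 27.1780 * 100 = 1.8616 %
Ts = 80 + k * Cr2O3% = 80 + 8.2350 * 1.8616 = 95.3302 C


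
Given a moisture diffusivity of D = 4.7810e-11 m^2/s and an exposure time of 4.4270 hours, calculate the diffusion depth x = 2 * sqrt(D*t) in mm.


t = 4.4270 hr * 3600 = 15937.2000 s
D * t = 4.7810e-11 * 15937.2000 = 7.6196e-07
x = 2 * sqrt(D*t) = 2 * sqrt(7.6196e-07) = 0.0017458 m = 1.7458 mm


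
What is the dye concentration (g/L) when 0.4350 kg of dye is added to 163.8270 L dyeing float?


Formula: Conc = dye_mass(kg) / volume(L) * 1000
Substituting: Conc = 0.4350 / 163.8270 * 1000
Result: 2.6552 g/L


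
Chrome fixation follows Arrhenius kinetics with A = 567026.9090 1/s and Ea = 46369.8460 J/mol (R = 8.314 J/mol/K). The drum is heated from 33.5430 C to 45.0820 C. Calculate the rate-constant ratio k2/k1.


T1 = 33.5430 + 273.15 = 306.6930 K; T2 = 45.0820 + 273.15 = 318.2320 K
k1 = A * exp(-Ea/(R*T1)) = 567026.9090 * exp(-46369.8460/(8.314*306.6930)) = 0.00717471 1/s
k2 = A * exp(-Ea/(R*T2)) = 567026.9090 * exp(-46369.8460/(8.314*318.2320)) = 0.0138732 1/s
k2/k1 = 0.0138732 / 0.00717471 = 1.9336


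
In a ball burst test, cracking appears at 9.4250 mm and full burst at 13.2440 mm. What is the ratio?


Formula: Ratio = crack / burst
Substituting: Ratio = 9.4250 / 13.2440
Result: 0.7116


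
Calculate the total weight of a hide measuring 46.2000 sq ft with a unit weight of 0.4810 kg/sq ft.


Formula: Weight = area * weight_per_sqft
Substituting: Weight = 46.2000 * 0.4810
Result: 22.2222 kg


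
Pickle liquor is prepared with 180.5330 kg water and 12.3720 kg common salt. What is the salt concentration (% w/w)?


Formula: Conc = salt / (water + salt) * 100
Substituting: Conc = 12.3720 / (180.5330 + 12.3720) * 100
Result: 6.4135 %


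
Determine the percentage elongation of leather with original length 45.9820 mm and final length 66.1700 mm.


Formula: Elongation = (Lf - L0) / L0 * 100
Substituting: Elongation = (66.1700 - 45.9820) / 45.9820 * 100
Result: 43.9041 %


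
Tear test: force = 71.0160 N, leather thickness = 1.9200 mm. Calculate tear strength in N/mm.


Formula: Tear strength = force / thickness
Substituting: Tear strength = 71.0160 / 1.9200
Result: 36.9875 N/mm


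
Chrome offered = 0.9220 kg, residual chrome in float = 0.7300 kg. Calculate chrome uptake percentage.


Formula: Uptake = (offered - residual) / offered * 100
Substituting: Uptake = (0.9220 - 0.7300) / 0.9220 * 100
Result: 20.8243 %


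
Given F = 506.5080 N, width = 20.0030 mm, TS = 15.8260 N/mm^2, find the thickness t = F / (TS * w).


Formula: t = F / (TS * w)
Substituting: t = 506.5080 / (15.8260 * 20.0030)
Result: 1.6000 mm


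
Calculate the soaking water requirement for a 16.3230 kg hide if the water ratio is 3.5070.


Formula: Water = hide_weight * ratio
Substituting: Water = 16.3230 * 3.5070
Result: 57.2448 kg


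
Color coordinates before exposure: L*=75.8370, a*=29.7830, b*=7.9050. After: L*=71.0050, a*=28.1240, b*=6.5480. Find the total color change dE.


dL = -4.8320, da = -1.6590, db = -1.3570
dE = sqrt((-4.8320)^2 + (-1.6590)^2 + (-1.3570)^2) = 5.2860
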